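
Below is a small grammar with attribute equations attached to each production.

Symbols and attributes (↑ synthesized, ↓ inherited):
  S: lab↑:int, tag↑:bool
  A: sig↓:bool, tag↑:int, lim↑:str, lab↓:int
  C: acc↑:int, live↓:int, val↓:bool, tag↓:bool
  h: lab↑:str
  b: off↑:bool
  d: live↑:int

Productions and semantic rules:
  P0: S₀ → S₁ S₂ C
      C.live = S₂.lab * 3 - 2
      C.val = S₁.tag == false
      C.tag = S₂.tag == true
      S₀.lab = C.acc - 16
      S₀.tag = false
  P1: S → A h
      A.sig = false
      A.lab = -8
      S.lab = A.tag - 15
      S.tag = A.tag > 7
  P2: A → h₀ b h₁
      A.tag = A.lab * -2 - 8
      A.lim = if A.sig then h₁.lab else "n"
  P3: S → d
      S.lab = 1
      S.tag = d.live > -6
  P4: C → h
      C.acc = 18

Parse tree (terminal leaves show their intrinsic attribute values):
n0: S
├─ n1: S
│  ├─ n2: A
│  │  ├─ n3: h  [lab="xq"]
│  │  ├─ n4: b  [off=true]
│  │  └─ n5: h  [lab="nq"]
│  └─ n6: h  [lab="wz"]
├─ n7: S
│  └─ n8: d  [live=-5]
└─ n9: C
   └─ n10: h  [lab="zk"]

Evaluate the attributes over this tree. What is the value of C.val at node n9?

false

1. n2.sig = false  [false]
2. n2.lab = -8  [-8]
3. n3.lab = "xq"  [terminal]
4. n4.off = true  [terminal]
5. n5.lab = "nq"  [terminal]
6. n2.tag = 8  [A.lab * -2 - 8]
7. n2.lim = "n"  [if A.sig then h₁.lab else "n"]
8. n6.lab = "wz"  [terminal]
9. n1.lab = -7  [A.tag - 15]
10. n1.tag = true  [A.tag > 7]
11. n8.live = -5  [terminal]
12. n7.lab = 1  [1]
13. n7.tag = true  [d.live > -6]
14. n9.live = 1  [S₂.lab * 3 - 2]
15. n9.val = false  [S₁.tag == false]
16. n9.tag = true  [S₂.tag == true]
17. n10.lab = "zk"  [terminal]
18. n9.acc = 18  [18]
19. n0.lab = 2  [C.acc - 16]
20. n0.tag = false  [false]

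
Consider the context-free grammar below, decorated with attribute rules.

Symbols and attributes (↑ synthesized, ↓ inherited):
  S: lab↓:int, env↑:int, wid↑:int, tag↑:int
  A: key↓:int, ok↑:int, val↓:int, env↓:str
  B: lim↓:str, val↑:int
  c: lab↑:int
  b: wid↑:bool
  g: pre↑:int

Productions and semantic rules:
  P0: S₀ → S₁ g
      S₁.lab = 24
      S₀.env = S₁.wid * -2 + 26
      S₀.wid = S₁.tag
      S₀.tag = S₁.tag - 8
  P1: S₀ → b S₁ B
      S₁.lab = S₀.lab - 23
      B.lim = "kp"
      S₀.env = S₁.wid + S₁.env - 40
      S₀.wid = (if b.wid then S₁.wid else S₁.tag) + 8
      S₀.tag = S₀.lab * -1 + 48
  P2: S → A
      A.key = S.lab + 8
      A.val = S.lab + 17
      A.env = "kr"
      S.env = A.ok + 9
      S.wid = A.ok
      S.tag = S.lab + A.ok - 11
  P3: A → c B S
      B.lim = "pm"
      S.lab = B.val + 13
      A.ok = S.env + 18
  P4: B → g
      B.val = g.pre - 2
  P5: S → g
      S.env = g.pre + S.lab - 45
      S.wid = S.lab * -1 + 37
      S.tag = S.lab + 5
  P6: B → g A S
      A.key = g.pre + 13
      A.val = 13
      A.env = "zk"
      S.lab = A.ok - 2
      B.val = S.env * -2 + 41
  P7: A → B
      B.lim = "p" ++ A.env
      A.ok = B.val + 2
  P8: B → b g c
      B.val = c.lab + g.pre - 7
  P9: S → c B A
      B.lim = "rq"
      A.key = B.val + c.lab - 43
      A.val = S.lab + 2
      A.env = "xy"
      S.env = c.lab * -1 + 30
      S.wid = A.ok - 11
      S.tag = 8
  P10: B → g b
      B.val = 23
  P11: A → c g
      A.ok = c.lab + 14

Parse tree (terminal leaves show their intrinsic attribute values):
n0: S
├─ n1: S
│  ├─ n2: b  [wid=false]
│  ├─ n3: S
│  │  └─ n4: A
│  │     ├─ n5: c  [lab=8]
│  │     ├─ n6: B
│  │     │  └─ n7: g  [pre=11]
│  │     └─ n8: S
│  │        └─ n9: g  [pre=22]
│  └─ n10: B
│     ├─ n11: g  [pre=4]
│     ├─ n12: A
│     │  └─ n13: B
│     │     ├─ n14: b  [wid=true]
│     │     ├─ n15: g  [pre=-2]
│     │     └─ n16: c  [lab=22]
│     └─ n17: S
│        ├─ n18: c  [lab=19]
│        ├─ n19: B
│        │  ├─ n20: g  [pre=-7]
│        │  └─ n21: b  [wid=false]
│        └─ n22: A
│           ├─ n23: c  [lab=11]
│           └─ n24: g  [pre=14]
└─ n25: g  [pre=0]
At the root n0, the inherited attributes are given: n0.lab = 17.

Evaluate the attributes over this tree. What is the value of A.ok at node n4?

17

1. n0.lab = 17  [given at root]
2. n1.lab = 24  [24]
3. n2.wid = false  [terminal]
4. n3.lab = 1  [S₀.lab - 23]
5. n4.key = 9  [S.lab + 8]
6. n4.val = 18  [S.lab + 17]
7. n4.env = "kr"  ["kr"]
8. n5.lab = 8  [terminal]
9. n6.lim = "pm"  ["pm"]
10. n7.pre = 11  [terminal]
11. n6.val = 9  [g.pre - 2]
12. n8.lab = 22  [B.val + 13]
13. n9.pre = 22  [terminal]
14. n8.env = -1  [g.pre + S.lab - 45]
15. n8.wid = 15  [S.lab * -1 + 37]
16. n8.tag = 27  [S.lab + 5]
17. n4.ok = 17  [S.env + 18]
18. n3.env = 26  [A.ok + 9]
19. n3.wid = 17  [A.ok]
20. n3.tag = 7  [S.lab + A.ok - 11]
21. n10.lim = "kp"  ["kp"]
22. n11.pre = 4  [terminal]
23. n12.key = 17  [g.pre + 13]
24. n12.val = 13  [13]
25. n12.env = "zk"  ["zk"]
26. n13.lim = "pzk"  ["p" ++ A.env]
27. n14.wid = true  [terminal]
28. n15.pre = -2  [terminal]
29. n16.lab = 22  [terminal]
30. n13.val = 13  [c.lab + g.pre - 7]
31. n12.ok = 15  [B.val + 2]
32. n17.lab = 13  [A.ok - 2]
33. n18.lab = 19  [terminal]
34. n19.lim = "rq"  ["rq"]
35. n20.pre = -7  [terminal]
36. n21.wid = false  [terminal]
37. n19.val = 23  [23]
38. n22.key = -1  [B.val + c.lab - 43]
39. n22.val = 15  [S.lab + 2]
40. n22.env = "xy"  ["xy"]
41. n23.lab = 11  [terminal]
42. n24.pre = 14  [terminal]
43. n22.ok = 25  [c.lab + 14]
44. n17.env = 11  [c.lab * -1 + 30]
45. n17.wid = 14  [A.ok - 11]
46. n17.tag = 8  [8]
47. n10.val = 19  [S.env * -2 + 41]
48. n1.env = 3  [S₁.wid + S₁.env - 40]
49. n1.wid = 15  [(if b.wid then S₁.wid else S₁.tag) + 8]
50. n1.tag = 24  [S₀.lab * -1 + 48]
51. n25.pre = 0  [terminal]
52. n0.env = -4  [S₁.wid * -2 + 26]
53. n0.wid = 24  [S₁.tag]
54. n0.tag = 16  [S₁.tag - 8]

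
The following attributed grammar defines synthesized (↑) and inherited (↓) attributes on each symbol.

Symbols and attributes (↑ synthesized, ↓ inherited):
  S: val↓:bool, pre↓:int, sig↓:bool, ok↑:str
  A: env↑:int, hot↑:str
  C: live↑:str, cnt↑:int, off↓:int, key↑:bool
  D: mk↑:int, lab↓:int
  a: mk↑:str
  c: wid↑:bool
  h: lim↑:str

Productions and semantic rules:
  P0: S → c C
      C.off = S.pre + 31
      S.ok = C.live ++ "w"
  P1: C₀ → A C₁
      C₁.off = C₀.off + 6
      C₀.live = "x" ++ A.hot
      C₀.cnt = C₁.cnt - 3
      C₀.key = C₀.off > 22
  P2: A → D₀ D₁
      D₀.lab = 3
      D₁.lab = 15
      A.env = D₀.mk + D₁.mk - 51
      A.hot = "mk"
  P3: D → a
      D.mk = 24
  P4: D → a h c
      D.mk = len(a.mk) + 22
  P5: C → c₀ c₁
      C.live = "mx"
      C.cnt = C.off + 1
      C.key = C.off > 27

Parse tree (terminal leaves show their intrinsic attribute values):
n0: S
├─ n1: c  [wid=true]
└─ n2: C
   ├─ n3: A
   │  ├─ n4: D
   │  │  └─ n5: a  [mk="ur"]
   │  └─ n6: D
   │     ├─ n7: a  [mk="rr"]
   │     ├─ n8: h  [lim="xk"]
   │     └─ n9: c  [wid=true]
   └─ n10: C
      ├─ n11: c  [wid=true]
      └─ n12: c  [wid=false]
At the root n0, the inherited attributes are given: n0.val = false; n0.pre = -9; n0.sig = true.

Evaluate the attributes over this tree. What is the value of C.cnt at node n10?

29

1. n0.val = false  [given at root]
2. n0.pre = -9  [given at root]
3. n0.sig = true  [given at root]
4. n1.wid = true  [terminal]
5. n2.off = 22  [S.pre + 31]
6. n4.lab = 3  [3]
7. n5.mk = "ur"  [terminal]
8. n4.mk = 24  [24]
9. n6.lab = 15  [15]
10. n7.mk = "rr"  [terminal]
11. n8.lim = "xk"  [terminal]
12. n9.wid = true  [terminal]
13. n6.mk = 24  [len(a.mk) + 22]
14. n3.env = -3  [D₀.mk + D₁.mk - 51]
15. n3.hot = "mk"  ["mk"]
16. n10.off = 28  [C₀.off + 6]
17. n11.wid = true  [terminal]
18. n12.wid = false  [terminal]
19. n10.live = "mx"  ["mx"]
20. n10.cnt = 29  [C.off + 1]
21. n10.key = true  [C.off > 27]
22. n2.live = "xmk"  ["x" ++ A.hot]
23. n2.cnt = 26  [C₁.cnt - 3]
24. n2.key = false  [C₀.off > 22]
25. n0.ok = "xmkw"  [C.live ++ "w"]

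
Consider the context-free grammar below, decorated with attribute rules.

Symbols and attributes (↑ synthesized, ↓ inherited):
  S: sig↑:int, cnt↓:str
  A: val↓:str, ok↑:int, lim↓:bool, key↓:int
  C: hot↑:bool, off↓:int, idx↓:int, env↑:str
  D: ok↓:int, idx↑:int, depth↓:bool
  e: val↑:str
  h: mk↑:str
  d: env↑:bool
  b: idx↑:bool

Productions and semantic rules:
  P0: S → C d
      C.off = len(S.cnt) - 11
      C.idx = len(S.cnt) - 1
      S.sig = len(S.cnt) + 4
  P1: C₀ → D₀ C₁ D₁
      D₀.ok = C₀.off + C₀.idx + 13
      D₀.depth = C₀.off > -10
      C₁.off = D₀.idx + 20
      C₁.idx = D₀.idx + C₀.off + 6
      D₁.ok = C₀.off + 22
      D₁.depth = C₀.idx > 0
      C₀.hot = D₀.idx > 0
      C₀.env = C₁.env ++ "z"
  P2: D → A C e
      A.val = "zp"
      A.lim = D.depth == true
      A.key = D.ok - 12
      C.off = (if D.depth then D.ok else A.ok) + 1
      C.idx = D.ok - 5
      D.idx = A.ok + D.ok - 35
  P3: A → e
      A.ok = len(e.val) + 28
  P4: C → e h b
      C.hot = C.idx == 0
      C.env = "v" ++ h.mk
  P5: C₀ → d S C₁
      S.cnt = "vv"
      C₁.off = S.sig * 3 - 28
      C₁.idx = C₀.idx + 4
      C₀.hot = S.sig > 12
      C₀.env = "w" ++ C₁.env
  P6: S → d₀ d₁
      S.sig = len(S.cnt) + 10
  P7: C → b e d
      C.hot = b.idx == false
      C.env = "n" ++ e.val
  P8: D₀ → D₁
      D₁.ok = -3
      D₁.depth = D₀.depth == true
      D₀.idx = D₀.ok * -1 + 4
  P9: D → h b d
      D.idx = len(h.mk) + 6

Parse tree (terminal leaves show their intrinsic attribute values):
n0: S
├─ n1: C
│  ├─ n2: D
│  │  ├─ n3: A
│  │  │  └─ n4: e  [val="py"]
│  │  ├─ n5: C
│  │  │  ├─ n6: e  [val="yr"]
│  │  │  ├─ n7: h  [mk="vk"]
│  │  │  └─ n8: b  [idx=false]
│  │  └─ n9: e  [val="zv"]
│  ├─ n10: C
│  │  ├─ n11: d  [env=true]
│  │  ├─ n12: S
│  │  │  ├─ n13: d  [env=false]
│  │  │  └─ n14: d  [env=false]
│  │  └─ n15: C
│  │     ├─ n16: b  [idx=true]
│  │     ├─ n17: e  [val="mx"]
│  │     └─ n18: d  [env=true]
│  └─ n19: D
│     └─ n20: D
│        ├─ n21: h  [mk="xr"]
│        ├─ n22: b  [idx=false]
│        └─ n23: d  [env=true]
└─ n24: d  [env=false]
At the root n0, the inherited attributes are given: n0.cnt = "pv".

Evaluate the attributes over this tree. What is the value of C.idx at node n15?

1. n0.cnt = "pv"  [given at root]
2. n1.off = -9  [len(S.cnt) - 11]
3. n1.idx = 1  [len(S.cnt) - 1]
4. n2.ok = 5  [C₀.off + C₀.idx + 13]
5. n2.depth = true  [C₀.off > -10]
6. n3.val = "zp"  ["zp"]
7. n3.lim = true  [D.depth == true]
8. n3.key = -7  [D.ok - 12]
9. n4.val = "py"  [terminal]
10. n3.ok = 30  [len(e.val) + 28]
11. n5.off = 6  [(if D.depth then D.ok else A.ok) + 1]
12. n5.idx = 0  [D.ok - 5]
13. n6.val = "yr"  [terminal]
14. n7.mk = "vk"  [terminal]
15. n8.idx = false  [terminal]
16. n5.hot = true  [C.idx == 0]
17. n5.env = "vvk"  ["v" ++ h.mk]
18. n9.val = "zv"  [terminal]
19. n2.idx = 0  [A.ok + D.ok - 35]
20. n10.off = 20  [D₀.idx + 20]
21. n10.idx = -3  [D₀.idx + C₀.off + 6]
22. n11.env = true  [terminal]
23. n12.cnt = "vv"  ["vv"]
24. n13.env = false  [terminal]
25. n14.env = false  [terminal]
26. n12.sig = 12  [len(S.cnt) + 10]
27. n15.off = 8  [S.sig * 3 - 28]
28. n15.idx = 1  [C₀.idx + 4]
29. n16.idx = true  [terminal]
30. n17.val = "mx"  [terminal]
31. n18.env = true  [terminal]
32. n15.hot = false  [b.idx == false]
33. n15.env = "nmx"  ["n" ++ e.val]
34. n10.hot = false  [S.sig > 12]
35. n10.env = "wnmx"  ["w" ++ C₁.env]
36. n19.ok = 13  [C₀.off + 22]
37. n19.depth = true  [C₀.idx > 0]
38. n20.ok = -3  [-3]
39. n20.depth = true  [D₀.depth == true]
40. n21.mk = "xr"  [terminal]
41. n22.idx = false  [terminal]
42. n23.env = true  [terminal]
43. n20.idx = 8  [len(h.mk) + 6]
44. n19.idx = -9  [D₀.ok * -1 + 4]
45. n1.hot = false  [D₀.idx > 0]
46. n1.env = "wnmxz"  [C₁.env ++ "z"]
47. n24.env = false  [terminal]
48. n0.sig = 6  [len(S.cnt) + 4]

1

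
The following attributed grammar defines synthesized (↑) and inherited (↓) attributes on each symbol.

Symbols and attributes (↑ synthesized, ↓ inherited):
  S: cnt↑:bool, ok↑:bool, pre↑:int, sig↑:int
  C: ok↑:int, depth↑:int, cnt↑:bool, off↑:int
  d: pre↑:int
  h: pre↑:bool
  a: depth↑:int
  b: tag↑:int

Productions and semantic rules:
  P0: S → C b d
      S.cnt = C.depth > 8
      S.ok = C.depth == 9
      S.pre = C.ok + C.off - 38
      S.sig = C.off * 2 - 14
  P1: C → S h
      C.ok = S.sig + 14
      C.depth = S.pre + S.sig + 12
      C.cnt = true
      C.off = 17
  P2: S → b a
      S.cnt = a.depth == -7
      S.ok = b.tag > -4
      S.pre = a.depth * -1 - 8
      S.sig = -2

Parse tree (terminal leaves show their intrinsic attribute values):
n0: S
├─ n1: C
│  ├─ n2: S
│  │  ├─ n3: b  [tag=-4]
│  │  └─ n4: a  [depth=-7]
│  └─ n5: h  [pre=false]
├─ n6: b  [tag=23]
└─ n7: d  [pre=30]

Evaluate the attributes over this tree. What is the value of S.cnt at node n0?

true

1. n3.tag = -4  [terminal]
2. n4.depth = -7  [terminal]
3. n2.cnt = true  [a.depth == -7]
4. n2.ok = false  [b.tag > -4]
5. n2.pre = -1  [a.depth * -1 - 8]
6. n2.sig = -2  [-2]
7. n5.pre = false  [terminal]
8. n1.ok = 12  [S.sig + 14]
9. n1.depth = 9  [S.pre + S.sig + 12]
10. n1.cnt = true  [true]
11. n1.off = 17  [17]
12. n6.tag = 23  [terminal]
13. n7.pre = 30  [terminal]
14. n0.cnt = true  [C.depth > 8]
15. n0.ok = true  [C.depth == 9]
16. n0.pre = -9  [C.ok + C.off - 38]
17. n0.sig = 20  [C.off * 2 - 14]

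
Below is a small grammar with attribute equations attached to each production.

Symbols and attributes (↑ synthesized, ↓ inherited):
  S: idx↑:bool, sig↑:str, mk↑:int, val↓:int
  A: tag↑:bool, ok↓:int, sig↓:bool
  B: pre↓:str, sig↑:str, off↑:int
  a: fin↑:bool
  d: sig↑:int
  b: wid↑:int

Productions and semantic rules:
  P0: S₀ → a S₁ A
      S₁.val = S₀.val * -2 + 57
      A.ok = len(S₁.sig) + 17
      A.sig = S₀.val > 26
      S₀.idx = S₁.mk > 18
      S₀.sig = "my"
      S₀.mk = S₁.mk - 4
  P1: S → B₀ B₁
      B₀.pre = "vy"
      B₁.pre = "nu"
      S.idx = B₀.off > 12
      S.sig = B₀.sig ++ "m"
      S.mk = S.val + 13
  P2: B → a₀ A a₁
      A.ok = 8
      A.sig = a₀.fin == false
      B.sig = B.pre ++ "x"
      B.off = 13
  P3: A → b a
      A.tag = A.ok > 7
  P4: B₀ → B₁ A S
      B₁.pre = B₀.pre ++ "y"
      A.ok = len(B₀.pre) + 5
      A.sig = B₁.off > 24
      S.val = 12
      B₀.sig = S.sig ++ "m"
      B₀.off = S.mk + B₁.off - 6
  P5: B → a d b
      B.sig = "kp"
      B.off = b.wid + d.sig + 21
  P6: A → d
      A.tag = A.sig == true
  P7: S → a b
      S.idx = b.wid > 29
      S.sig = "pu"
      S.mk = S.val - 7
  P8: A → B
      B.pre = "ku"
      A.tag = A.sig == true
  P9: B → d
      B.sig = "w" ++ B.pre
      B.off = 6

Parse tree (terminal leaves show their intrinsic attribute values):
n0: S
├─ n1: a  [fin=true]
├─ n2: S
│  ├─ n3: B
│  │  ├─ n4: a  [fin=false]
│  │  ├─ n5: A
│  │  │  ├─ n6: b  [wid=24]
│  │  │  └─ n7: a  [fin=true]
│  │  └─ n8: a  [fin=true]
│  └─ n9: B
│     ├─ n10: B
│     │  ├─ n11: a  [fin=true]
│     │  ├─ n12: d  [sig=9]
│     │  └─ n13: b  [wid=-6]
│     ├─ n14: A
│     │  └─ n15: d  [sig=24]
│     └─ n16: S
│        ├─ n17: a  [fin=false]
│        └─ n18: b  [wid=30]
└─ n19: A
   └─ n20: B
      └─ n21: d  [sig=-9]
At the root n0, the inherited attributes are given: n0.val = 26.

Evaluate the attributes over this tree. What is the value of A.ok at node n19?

21

1. n0.val = 26  [given at root]
2. n1.fin = true  [terminal]
3. n2.val = 5  [S₀.val * -2 + 57]
4. n3.pre = "vy"  ["vy"]
5. n4.fin = false  [terminal]
6. n5.ok = 8  [8]
7. n5.sig = true  [a₀.fin == false]
8. n6.wid = 24  [terminal]
9. n7.fin = true  [terminal]
10. n5.tag = true  [A.ok > 7]
11. n8.fin = true  [terminal]
12. n3.sig = "vyx"  [B.pre ++ "x"]
13. n3.off = 13  [13]
14. n9.pre = "nu"  ["nu"]
15. n10.pre = "nuy"  [B₀.pre ++ "y"]
16. n11.fin = true  [terminal]
17. n12.sig = 9  [terminal]
18. n13.wid = -6  [terminal]
19. n10.sig = "kp"  ["kp"]
20. n10.off = 24  [b.wid + d.sig + 21]
21. n14.ok = 7  [len(B₀.pre) + 5]
22. n14.sig = false  [B₁.off > 24]
23. n15.sig = 24  [terminal]
24. n14.tag = false  [A.sig == true]
25. n16.val = 12  [12]
26. n17.fin = false  [terminal]
27. n18.wid = 30  [terminal]
28. n16.idx = true  [b.wid > 29]
29. n16.sig = "pu"  ["pu"]
30. n16.mk = 5  [S.val - 7]
31. n9.sig = "pum"  [S.sig ++ "m"]
32. n9.off = 23  [S.mk + B₁.off - 6]
33. n2.idx = true  [B₀.off > 12]
34. n2.sig = "vyxm"  [B₀.sig ++ "m"]
35. n2.mk = 18  [S.val + 13]
36. n19.ok = 21  [len(S₁.sig) + 17]
37. n19.sig = false  [S₀.val > 26]
38. n20.pre = "ku"  ["ku"]
39. n21.sig = -9  [terminal]
40. n20.sig = "wku"  ["w" ++ B.pre]
41. n20.off = 6  [6]
42. n19.tag = false  [A.sig == true]
43. n0.idx = false  [S₁.mk > 18]
44. n0.sig = "my"  ["my"]
45. n0.mk = 14  [S₁.mk - 4]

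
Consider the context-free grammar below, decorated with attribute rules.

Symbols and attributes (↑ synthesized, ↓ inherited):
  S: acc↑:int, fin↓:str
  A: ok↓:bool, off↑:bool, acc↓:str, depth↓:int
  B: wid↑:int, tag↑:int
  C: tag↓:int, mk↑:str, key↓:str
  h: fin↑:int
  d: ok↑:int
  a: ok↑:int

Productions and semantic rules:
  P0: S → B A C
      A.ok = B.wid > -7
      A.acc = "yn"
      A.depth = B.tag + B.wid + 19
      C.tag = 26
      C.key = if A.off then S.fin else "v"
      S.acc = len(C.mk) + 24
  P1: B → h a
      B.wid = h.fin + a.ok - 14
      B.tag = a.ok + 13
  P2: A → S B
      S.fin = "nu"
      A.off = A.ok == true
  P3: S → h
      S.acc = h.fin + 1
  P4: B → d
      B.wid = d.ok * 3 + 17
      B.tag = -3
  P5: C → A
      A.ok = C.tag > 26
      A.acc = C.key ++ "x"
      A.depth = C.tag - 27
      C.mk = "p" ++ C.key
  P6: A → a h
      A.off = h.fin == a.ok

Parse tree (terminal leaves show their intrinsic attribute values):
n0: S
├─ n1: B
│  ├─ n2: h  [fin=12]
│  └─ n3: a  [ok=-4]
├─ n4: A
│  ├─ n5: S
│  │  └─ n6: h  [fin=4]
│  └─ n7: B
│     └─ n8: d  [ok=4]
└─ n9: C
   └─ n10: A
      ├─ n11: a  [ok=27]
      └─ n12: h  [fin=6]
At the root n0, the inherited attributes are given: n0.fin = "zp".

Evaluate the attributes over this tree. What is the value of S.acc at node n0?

27

1. n0.fin = "zp"  [given at root]
2. n2.fin = 12  [terminal]
3. n3.ok = -4  [terminal]
4. n1.wid = -6  [h.fin + a.ok - 14]
5. n1.tag = 9  [a.ok + 13]
6. n4.ok = true  [B.wid > -7]
7. n4.acc = "yn"  ["yn"]
8. n4.depth = 22  [B.tag + B.wid + 19]
9. n5.fin = "nu"  ["nu"]
10. n6.fin = 4  [terminal]
11. n5.acc = 5  [h.fin + 1]
12. n8.ok = 4  [terminal]
13. n7.wid = 29  [d.ok * 3 + 17]
14. n7.tag = -3  [-3]
15. n4.off = true  [A.ok == true]
16. n9.tag = 26  [26]
17. n9.key = "zp"  [if A.off then S.fin else "v"]
18. n10.ok = false  [C.tag > 26]
19. n10.acc = "zpx"  [C.key ++ "x"]
20. n10.depth = -1  [C.tag - 27]
21. n11.ok = 27  [terminal]
22. n12.fin = 6  [terminal]
23. n10.off = false  [h.fin == a.ok]
24. n9.mk = "pzp"  ["p" ++ C.key]
25. n0.acc = 27  [len(C.mk) + 24]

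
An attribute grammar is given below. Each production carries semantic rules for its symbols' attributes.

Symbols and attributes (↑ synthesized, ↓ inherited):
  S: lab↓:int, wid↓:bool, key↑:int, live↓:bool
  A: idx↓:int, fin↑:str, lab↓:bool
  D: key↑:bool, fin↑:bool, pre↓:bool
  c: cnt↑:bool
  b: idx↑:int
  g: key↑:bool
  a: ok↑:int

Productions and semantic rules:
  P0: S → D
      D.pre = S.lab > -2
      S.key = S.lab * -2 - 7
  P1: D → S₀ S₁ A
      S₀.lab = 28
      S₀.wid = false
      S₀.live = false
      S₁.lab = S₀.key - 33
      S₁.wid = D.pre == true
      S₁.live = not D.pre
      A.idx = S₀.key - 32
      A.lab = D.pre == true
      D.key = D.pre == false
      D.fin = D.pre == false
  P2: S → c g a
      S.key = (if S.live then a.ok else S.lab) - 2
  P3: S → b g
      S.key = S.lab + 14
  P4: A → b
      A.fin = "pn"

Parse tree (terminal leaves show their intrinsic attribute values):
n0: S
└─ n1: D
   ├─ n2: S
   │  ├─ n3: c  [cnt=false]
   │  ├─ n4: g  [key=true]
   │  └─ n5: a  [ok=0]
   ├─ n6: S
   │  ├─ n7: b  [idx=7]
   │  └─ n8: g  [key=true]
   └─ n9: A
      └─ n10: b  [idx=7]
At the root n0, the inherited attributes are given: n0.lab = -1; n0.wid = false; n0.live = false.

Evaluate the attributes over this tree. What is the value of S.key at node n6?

7

1. n0.lab = -1  [given at root]
2. n0.wid = false  [given at root]
3. n0.live = false  [given at root]
4. n1.pre = true  [S.lab > -2]
5. n2.lab = 28  [28]
6. n2.wid = false  [false]
7. n2.live = false  [false]
8. n3.cnt = false  [terminal]
9. n4.key = true  [terminal]
10. n5.ok = 0  [terminal]
11. n2.key = 26  [(if S.live then a.ok else S.lab) - 2]
12. n6.lab = -7  [S₀.key - 33]
13. n6.wid = true  [D.pre == true]
14. n6.live = false  [not D.pre]
15. n7.idx = 7  [terminal]
16. n8.key = true  [terminal]
17. n6.key = 7  [S.lab + 14]
18. n9.idx = -6  [S₀.key - 32]
19. n9.lab = true  [D.pre == true]
20. n10.idx = 7  [terminal]
21. n9.fin = "pn"  ["pn"]
22. n1.key = false  [D.pre == false]
23. n1.fin = false  [D.pre == false]
24. n0.key = -5  [S.lab * -2 - 7]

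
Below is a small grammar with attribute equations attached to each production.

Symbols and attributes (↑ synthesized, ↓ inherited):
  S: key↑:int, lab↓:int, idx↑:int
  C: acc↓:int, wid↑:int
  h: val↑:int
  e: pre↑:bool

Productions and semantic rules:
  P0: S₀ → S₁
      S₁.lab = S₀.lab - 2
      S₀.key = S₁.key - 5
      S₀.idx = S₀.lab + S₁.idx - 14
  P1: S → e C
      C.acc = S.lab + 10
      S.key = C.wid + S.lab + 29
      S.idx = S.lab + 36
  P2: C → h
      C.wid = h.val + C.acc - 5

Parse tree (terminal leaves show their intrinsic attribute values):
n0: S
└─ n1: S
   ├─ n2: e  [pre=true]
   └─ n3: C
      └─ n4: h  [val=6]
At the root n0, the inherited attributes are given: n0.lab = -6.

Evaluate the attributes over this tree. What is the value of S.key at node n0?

19

1. n0.lab = -6  [given at root]
2. n1.lab = -8  [S₀.lab - 2]
3. n2.pre = true  [terminal]
4. n3.acc = 2  [S.lab + 10]
5. n4.val = 6  [terminal]
6. n3.wid = 3  [h.val + C.acc - 5]
7. n1.key = 24  [C.wid + S.lab + 29]
8. n1.idx = 28  [S.lab + 36]
9. n0.key = 19  [S₁.key - 5]
10. n0.idx = 8  [S₀.lab + S₁.idx - 14]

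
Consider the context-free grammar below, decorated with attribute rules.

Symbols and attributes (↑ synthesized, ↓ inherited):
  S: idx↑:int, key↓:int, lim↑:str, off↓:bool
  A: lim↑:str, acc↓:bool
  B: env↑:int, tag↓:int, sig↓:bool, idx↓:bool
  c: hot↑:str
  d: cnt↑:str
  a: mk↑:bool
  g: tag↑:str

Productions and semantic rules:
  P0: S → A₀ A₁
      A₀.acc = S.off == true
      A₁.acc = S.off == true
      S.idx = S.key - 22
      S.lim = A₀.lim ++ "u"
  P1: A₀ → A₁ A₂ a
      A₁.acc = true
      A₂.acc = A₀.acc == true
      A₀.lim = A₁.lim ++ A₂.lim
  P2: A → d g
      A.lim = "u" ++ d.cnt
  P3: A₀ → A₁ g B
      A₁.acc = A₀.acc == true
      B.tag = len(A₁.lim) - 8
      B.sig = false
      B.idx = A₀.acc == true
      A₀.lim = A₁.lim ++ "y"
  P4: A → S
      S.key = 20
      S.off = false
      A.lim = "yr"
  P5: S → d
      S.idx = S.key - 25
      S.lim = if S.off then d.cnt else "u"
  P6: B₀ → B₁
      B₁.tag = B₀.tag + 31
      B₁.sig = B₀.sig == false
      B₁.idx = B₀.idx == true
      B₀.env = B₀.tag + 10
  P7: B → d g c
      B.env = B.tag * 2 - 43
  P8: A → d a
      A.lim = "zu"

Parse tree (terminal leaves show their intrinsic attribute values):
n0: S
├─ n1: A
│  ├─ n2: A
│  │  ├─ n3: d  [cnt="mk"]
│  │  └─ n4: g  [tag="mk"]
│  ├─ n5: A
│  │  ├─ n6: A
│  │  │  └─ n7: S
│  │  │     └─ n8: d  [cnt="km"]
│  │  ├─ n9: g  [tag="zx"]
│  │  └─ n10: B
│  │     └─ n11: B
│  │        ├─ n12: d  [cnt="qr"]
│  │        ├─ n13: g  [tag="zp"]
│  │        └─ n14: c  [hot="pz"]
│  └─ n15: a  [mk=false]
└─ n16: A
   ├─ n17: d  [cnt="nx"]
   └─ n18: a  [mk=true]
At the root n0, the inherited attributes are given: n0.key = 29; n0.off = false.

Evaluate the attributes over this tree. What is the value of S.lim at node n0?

"umkyryu"

1. n0.key = 29  [given at root]
2. n0.off = false  [given at root]
3. n1.acc = false  [S.off == true]
4. n2.acc = true  [true]
5. n3.cnt = "mk"  [terminal]
6. n4.tag = "mk"  [terminal]
7. n2.lim = "umk"  ["u" ++ d.cnt]
8. n5.acc = false  [A₀.acc == true]
9. n6.acc = false  [A₀.acc == true]
10. n7.key = 20  [20]
11. n7.off = false  [false]
12. n8.cnt = "km"  [terminal]
13. n7.idx = -5  [S.key - 25]
14. n7.lim = "u"  [if S.off then d.cnt else "u"]
15. n6.lim = "yr"  ["yr"]
16. n9.tag = "zx"  [terminal]
17. n10.tag = -6  [len(A₁.lim) - 8]
18. n10.sig = false  [false]
19. n10.idx = false  [A₀.acc == true]
20. n11.tag = 25  [B₀.tag + 31]
21. n11.sig = true  [B₀.sig == false]
22. n11.idx = false  [B₀.idx == true]
23. n12.cnt = "qr"  [terminal]
24. n13.tag = "zp"  [terminal]
25. n14.hot = "pz"  [terminal]
26. n11.env = 7  [B.tag * 2 - 43]
27. n10.env = 4  [B₀.tag + 10]
28. n5.lim = "yry"  [A₁.lim ++ "y"]
29. n15.mk = false  [terminal]
30. n1.lim = "umkyry"  [A₁.lim ++ A₂.lim]
31. n16.acc = false  [S.off == true]
32. n17.cnt = "nx"  [terminal]
33. n18.mk = true  [terminal]
34. n16.lim = "zu"  ["zu"]
35. n0.idx = 7  [S.key - 22]
36. n0.lim = "umkyryu"  [A₀.lim ++ "u"]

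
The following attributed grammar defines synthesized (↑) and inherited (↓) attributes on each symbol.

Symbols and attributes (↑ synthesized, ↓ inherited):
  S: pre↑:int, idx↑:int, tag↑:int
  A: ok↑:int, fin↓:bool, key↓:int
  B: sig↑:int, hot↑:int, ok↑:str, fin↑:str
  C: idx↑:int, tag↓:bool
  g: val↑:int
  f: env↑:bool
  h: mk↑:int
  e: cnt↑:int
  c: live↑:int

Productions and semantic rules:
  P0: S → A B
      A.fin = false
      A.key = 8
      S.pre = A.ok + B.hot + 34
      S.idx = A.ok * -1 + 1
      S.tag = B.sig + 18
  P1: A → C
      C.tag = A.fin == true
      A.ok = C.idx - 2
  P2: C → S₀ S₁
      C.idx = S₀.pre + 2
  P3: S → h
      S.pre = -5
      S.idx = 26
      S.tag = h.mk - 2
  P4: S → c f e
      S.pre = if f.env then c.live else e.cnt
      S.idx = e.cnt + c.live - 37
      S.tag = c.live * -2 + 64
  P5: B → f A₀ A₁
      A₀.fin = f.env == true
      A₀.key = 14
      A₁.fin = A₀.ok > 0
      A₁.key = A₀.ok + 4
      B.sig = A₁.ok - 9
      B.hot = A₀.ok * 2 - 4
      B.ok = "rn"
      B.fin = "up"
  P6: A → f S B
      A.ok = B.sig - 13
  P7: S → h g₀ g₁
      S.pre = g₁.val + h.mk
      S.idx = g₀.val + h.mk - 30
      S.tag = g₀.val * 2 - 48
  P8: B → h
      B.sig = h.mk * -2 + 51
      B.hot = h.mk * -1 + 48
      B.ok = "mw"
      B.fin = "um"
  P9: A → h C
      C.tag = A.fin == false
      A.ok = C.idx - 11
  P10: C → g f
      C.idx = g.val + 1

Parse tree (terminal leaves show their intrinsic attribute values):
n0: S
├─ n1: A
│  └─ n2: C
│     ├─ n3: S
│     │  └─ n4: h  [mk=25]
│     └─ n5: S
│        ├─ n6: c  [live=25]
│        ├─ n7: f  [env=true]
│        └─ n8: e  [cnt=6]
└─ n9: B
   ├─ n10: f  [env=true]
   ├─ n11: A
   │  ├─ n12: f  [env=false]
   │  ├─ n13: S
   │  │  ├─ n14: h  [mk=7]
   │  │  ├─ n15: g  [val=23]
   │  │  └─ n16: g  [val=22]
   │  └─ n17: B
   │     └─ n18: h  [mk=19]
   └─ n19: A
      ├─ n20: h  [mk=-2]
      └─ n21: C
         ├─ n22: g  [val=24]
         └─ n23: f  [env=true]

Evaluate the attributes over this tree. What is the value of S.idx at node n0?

1. n1.fin = false  [false]
2. n1.key = 8  [8]
3. n2.tag = false  [A.fin == true]
4. n4.mk = 25  [terminal]
5. n3.pre = -5  [-5]
6. n3.idx = 26  [26]
7. n3.tag = 23  [h.mk - 2]
8. n6.live = 25  [terminal]
9. n7.env = true  [terminal]
10. n8.cnt = 6  [terminal]
11. n5.pre = 25  [if f.env then c.live else e.cnt]
12. n5.idx = -6  [e.cnt + c.live - 37]
13. n5.tag = 14  [c.live * -2 + 64]
14. n2.idx = -3  [S₀.pre + 2]
15. n1.ok = -5  [C.idx - 2]
16. n10.env = true  [terminal]
17. n11.fin = true  [f.env == true]
18. n11.key = 14  [14]
19. n12.env = false  [terminal]
20. n14.mk = 7  [terminal]
21. n15.val = 23  [terminal]
22. n16.val = 22  [terminal]
23. n13.pre = 29  [g₁.val + h.mk]
24. n13.idx = 0  [g₀.val + h.mk - 30]
25. n13.tag = -2  [g₀.val * 2 - 48]
26. n18.mk = 19  [terminal]
27. n17.sig = 13  [h.mk * -2 + 51]
28. n17.hot = 29  [h.mk * -1 + 48]
29. n17.ok = "mw"  ["mw"]
30. n17.fin = "um"  ["um"]
31. n11.ok = 0  [B.sig - 13]
32. n19.fin = false  [A₀.ok > 0]
33. n19.key = 4  [A₀.ok + 4]
34. n20.mk = -2  [terminal]
35. n21.tag = true  [A.fin == false]
36. n22.val = 24  [terminal]
37. n23.env = true  [terminal]
38. n21.idx = 25  [g.val + 1]
39. n19.ok = 14  [C.idx - 11]
40. n9.sig = 5  [A₁.ok - 9]
41. n9.hot = -4  [A₀.ok * 2 - 4]
42. n9.ok = "rn"  ["rn"]
43. n9.fin = "up"  ["up"]
44. n0.pre = 25  [A.ok + B.hot + 34]
45. n0.idx = 6  [A.ok * -1 + 1]
46. n0.tag = 23  [B.sig + 18]

6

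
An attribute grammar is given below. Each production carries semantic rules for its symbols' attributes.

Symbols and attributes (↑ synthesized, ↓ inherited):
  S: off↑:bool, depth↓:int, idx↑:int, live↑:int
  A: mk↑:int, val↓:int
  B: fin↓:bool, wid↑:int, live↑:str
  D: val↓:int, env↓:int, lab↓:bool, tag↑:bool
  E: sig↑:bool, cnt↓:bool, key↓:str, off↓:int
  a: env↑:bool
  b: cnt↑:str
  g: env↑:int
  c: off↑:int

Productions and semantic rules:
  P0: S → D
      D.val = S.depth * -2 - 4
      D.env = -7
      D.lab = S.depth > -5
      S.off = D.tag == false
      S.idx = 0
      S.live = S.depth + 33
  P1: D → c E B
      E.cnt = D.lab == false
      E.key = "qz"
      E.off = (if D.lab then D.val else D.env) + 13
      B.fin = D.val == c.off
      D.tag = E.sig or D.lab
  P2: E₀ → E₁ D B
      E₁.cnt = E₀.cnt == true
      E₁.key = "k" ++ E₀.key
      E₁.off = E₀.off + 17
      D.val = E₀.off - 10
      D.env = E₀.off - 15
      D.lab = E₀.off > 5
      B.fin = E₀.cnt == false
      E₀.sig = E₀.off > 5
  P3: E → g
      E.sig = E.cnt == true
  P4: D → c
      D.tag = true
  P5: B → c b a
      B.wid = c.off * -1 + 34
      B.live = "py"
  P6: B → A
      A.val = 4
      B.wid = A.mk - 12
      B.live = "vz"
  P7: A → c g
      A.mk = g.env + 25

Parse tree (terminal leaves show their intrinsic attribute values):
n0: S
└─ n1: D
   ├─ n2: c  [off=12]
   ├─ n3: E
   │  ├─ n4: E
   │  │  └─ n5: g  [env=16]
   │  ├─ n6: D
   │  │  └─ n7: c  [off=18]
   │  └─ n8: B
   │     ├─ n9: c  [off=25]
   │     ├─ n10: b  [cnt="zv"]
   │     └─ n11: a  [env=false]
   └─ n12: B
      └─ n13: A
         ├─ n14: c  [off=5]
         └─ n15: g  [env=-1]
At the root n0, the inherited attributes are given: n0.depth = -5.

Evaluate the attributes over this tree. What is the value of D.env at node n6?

1. n0.depth = -5  [given at root]
2. n1.val = 6  [S.depth * -2 - 4]
3. n1.env = -7  [-7]
4. n1.lab = false  [S.depth > -5]
5. n2.off = 12  [terminal]
6. n3.cnt = true  [D.lab == false]
7. n3.key = "qz"  ["qz"]
8. n3.off = 6  [(if D.lab then D.val else D.env) + 13]
9. n4.cnt = true  [E₀.cnt == true]
10. n4.key = "kqz"  ["k" ++ E₀.key]
11. n4.off = 23  [E₀.off + 17]
12. n5.env = 16  [terminal]
13. n4.sig = true  [E.cnt == true]
14. n6.val = -4  [E₀.off - 10]
15. n6.env = -9  [E₀.off - 15]
16. n6.lab = true  [E₀.off > 5]
17. n7.off = 18  [terminal]
18. n6.tag = true  [true]
19. n8.fin = false  [E₀.cnt == false]
20. n9.off = 25  [terminal]
21. n10.cnt = "zv"  [terminal]
22. n11.env = false  [terminal]
23. n8.wid = 9  [c.off * -1 + 34]
24. n8.live = "py"  ["py"]
25. n3.sig = true  [E₀.off > 5]
26. n12.fin = false  [D.val == c.off]
27. n13.val = 4  [4]
28. n14.off = 5  [terminal]
29. n15.env = -1  [terminal]
30. n13.mk = 24  [g.env + 25]
31. n12.wid = 12  [A.mk - 12]
32. n12.live = "vz"  ["vz"]
33. n1.tag = true  [E.sig or D.lab]
34. n0.off = false  [D.tag == false]
35. n0.idx = 0  [0]
36. n0.live = 28  [S.depth + 33]

-9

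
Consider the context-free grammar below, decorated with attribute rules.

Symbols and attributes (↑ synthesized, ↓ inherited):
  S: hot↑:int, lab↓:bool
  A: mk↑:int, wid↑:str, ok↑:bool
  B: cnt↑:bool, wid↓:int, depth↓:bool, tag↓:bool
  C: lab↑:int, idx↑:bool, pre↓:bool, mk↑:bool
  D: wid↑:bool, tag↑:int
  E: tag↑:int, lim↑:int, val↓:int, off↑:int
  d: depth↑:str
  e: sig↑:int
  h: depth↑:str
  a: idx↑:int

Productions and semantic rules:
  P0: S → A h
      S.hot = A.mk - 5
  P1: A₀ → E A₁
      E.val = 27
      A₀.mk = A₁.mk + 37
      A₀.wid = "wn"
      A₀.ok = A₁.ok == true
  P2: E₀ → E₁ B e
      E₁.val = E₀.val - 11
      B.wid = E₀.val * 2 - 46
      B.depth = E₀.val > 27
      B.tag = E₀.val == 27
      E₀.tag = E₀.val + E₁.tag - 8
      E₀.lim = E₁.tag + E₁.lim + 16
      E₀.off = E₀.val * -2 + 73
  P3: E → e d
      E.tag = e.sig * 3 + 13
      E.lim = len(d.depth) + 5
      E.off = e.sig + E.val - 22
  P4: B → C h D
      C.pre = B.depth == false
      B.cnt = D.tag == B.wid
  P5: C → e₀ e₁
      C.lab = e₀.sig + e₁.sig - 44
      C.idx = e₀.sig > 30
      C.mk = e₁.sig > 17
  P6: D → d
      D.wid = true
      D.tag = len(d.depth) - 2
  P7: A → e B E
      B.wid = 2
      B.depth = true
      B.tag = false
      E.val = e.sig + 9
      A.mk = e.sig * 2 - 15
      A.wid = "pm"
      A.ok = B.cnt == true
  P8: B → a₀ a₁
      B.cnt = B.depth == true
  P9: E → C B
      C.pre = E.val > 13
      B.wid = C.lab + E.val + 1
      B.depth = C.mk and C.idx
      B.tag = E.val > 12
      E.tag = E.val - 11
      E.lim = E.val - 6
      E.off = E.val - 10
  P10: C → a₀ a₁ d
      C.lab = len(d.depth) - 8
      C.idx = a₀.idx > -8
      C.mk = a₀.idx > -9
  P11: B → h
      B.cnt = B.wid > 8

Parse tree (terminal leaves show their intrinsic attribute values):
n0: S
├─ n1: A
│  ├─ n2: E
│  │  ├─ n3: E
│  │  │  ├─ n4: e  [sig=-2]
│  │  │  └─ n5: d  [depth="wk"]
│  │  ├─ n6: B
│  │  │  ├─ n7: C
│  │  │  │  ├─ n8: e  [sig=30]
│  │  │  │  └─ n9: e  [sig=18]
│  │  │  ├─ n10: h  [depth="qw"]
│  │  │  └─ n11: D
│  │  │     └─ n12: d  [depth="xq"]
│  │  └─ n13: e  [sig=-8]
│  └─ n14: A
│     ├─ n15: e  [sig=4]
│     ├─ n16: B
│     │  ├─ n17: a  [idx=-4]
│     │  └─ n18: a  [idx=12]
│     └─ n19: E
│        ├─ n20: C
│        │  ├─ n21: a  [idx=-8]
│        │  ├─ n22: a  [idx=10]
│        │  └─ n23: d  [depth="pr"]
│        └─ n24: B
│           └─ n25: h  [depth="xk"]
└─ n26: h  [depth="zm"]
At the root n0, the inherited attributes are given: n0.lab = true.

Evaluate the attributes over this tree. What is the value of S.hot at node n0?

25

1. n0.lab = true  [given at root]
2. n2.val = 27  [27]
3. n3.val = 16  [E₀.val - 11]
4. n4.sig = -2  [terminal]
5. n5.depth = "wk"  [terminal]
6. n3.tag = 7  [e.sig * 3 + 13]
7. n3.lim = 7  [len(d.depth) + 5]
8. n3.off = -8  [e.sig + E.val - 22]
9. n6.wid = 8  [E₀.val * 2 - 46]
10. n6.depth = false  [E₀.val > 27]
11. n6.tag = true  [E₀.val == 27]
12. n7.pre = true  [B.depth == false]
13. n8.sig = 30  [terminal]
14. n9.sig = 18  [terminal]
15. n7.lab = 4  [e₀.sig + e₁.sig - 44]
16. n7.idx = false  [e₀.sig > 30]
17. n7.mk = true  [e₁.sig > 17]
18. n10.depth = "qw"  [terminal]
19. n12.depth = "xq"  [terminal]
20. n11.wid = true  [true]
21. n11.tag = 0  [len(d.depth) - 2]
22. n6.cnt = false  [D.tag == B.wid]
23. n13.sig = -8  [terminal]
24. n2.tag = 26  [E₀.val + E₁.tag - 8]
25. n2.lim = 30  [E₁.tag + E₁.lim + 16]
26. n2.off = 19  [E₀.val * -2 + 73]
27. n15.sig = 4  [terminal]
28. n16.wid = 2  [2]
29. n16.depth = true  [true]
30. n16.tag = false  [false]
31. n17.idx = -4  [terminal]
32. n18.idx = 12  [terminal]
33. n16.cnt = true  [B.depth == true]
34. n19.val = 13  [e.sig + 9]
35. n20.pre = false  [E.val > 13]
36. n21.idx = -8  [terminal]
37. n22.idx = 10  [terminal]
38. n23.depth = "pr"  [terminal]
39. n20.lab = -6  [len(d.depth) - 8]
40. n20.idx = false  [a₀.idx > -8]
41. n20.mk = true  [a₀.idx > -9]
42. n24.wid = 8  [C.lab + E.val + 1]
43. n24.depth = false  [C.mk and C.idx]
44. n24.tag = true  [E.val > 12]
45. n25.depth = "xk"  [terminal]
46. n24.cnt = false  [B.wid > 8]
47. n19.tag = 2  [E.val - 11]
48. n19.lim = 7  [E.val - 6]
49. n19.off = 3  [E.val - 10]
50. n14.mk = -7  [e.sig * 2 - 15]
51. n14.wid = "pm"  ["pm"]
52. n14.ok = true  [B.cnt == true]
53. n1.mk = 30  [A₁.mk + 37]
54. n1.wid = "wn"  ["wn"]
55. n1.ok = true  [A₁.ok == true]
56. n26.depth = "zm"  [terminal]
57. n0.hot = 25  [A.mk - 5]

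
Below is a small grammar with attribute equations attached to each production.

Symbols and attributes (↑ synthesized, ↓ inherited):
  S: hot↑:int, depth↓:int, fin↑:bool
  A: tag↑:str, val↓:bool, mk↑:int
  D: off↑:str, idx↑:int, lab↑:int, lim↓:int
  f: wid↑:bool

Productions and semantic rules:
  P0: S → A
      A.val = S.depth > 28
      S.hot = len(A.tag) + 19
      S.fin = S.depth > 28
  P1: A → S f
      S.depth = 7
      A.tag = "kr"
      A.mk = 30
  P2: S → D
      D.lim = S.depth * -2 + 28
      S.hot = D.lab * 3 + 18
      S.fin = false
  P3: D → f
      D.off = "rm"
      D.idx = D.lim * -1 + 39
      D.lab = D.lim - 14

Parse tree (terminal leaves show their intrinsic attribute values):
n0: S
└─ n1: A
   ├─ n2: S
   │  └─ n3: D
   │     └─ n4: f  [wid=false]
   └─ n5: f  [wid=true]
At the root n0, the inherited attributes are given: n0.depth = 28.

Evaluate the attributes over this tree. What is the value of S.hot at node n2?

18

1. n0.depth = 28  [given at root]
2. n1.val = false  [S.depth > 28]
3. n2.depth = 7  [7]
4. n3.lim = 14  [S.depth * -2 + 28]
5. n4.wid = false  [terminal]
6. n3.off = "rm"  ["rm"]
7. n3.idx = 25  [D.lim * -1 + 39]
8. n3.lab = 0  [D.lim - 14]
9. n2.hot = 18  [D.lab * 3 + 18]
10. n2.fin = false  [false]
11. n5.wid = true  [terminal]
12. n1.tag = "kr"  ["kr"]
13. n1.mk = 30  [30]
14. n0.hot = 21  [len(A.tag) + 19]
15. n0.fin = false  [S.depth > 28]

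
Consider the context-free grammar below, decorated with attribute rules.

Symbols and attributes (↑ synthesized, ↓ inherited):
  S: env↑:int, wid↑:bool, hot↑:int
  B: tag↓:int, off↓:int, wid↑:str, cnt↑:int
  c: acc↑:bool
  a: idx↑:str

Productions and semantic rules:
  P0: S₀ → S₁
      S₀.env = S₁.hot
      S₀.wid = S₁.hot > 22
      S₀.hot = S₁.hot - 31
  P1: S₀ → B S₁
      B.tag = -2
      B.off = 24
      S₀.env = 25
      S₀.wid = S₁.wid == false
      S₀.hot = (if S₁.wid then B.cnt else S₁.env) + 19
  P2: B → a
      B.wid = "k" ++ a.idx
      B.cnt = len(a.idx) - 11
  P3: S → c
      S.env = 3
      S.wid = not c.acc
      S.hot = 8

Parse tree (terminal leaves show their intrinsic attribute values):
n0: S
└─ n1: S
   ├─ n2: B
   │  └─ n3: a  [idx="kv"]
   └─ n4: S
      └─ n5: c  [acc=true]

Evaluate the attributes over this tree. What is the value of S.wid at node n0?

false

1. n2.tag = -2  [-2]
2. n2.off = 24  [24]
3. n3.idx = "kv"  [terminal]
4. n2.wid = "kkv"  ["k" ++ a.idx]
5. n2.cnt = -9  [len(a.idx) - 11]
6. n5.acc = true  [terminal]
7. n4.env = 3  [3]
8. n4.wid = false  [not c.acc]
9. n4.hot = 8  [8]
10. n1.env = 25  [25]
11. n1.wid = true  [S₁.wid == false]
12. n1.hot = 22  [(if S₁.wid then B.cnt else S₁.env) + 19]
13. n0.env = 22  [S₁.hot]
14. n0.wid = false  [S₁.hot > 22]
15. n0.hot = -9  [S₁.hot - 31]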